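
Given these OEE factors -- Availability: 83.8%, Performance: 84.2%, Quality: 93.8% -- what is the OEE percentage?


Formula: OEE = Availability * Performance * Quality / 10000
A * P = 83.8% * 84.2% / 100 = 70.56%
OEE = 70.56% * 93.8% / 100 = 66.2%

66.2%


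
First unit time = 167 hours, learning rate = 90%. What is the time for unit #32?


Formula: T_n = T_1 * (learning_rate)^(log2(n)) where learning_rate = rate/100
Doublings = log2(32) = 5
T_n = 167 * 0.9^5
T_n = 167 * 0.5905 = 98.6 hours

98.6 hours


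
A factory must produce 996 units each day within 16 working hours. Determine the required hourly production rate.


Formula: Production Rate = Daily Demand / Available Hours
Rate = 996 units/day / 16 hours/day
Rate = 62.3 units/hour

62.3 units/hour


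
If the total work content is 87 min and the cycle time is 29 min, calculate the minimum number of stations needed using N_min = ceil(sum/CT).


Formula: N_min = ceil(Sum of Task Times / Cycle Time)
N_min = ceil(87 min / 29 min) = ceil(3.0)
N_min = 3 stations

3


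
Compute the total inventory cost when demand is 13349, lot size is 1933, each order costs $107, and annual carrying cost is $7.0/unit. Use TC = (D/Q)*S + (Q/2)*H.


TC = 13349/1933 * 107 + 1933/2 * 7.0

$7504.43


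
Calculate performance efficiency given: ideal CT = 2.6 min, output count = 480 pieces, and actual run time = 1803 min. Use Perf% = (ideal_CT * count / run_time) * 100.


Formula: Performance = (Ideal CT * Total Count) / Run Time * 100
Ideal output time = 2.6 * 480 = 1248.0 min
Performance = 1248.0 / 1803 * 100 = 69.2%

69.2%


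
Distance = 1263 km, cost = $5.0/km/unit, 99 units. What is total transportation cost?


TC = dist * cost * units = 1263 * 5.0 * 99 = $625185.00

$625185.00


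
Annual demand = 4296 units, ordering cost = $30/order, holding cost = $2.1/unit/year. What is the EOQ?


Formula: EOQ = sqrt(2 * D * S / H)
Numerator: 2 * 4296 * 30 = 257760
2DS/H = 257760 / 2.1 = 122742.9
EOQ = sqrt(122742.9) = 350.3 units

350.3 units


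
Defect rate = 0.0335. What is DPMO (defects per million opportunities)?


DPMO = defect_rate * 1000000 = 0.0335 * 1000000

33500


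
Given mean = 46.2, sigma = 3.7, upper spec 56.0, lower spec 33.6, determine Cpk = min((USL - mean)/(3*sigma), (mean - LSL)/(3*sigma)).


Cpu = (56.0 - 46.2) / (3 * 3.7) = 0.88
Cpl = (46.2 - 33.6) / (3 * 3.7) = 1.14
Cpk = min(0.88, 1.14) = 0.88

0.88


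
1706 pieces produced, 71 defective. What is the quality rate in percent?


Formula: Quality Rate = Good Pieces / Total Pieces * 100
Good pieces = 1706 - 71 = 1635
QR = 1635 / 1706 * 100 = 95.8%

95.8%


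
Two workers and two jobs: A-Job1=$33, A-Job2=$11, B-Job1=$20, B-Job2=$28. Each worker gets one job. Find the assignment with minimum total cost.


Option 1: A->1 + B->2 = $33 + $28 = $61
Option 2: A->2 + B->1 = $11 + $20 = $31
Min cost = min($61, $31) = $31

$31


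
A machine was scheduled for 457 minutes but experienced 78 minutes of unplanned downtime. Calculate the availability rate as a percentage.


Formula: Availability = (Planned Time - Downtime) / Planned Time * 100
Uptime = 457 - 78 = 379 min
Availability = 379 / 457 * 100 = 82.9%

82.9%


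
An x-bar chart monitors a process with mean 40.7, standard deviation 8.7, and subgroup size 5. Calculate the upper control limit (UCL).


UCL = 40.7 + 3 * 8.7 / sqrt(5)

52.37


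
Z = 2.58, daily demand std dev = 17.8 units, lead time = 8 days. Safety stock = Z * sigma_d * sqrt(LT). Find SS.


Formula: SS = z * sigma_d * sqrt(LT)
sqrt(LT) = sqrt(8) = 2.8284
SS = 2.58 * 17.8 * 2.8284
SS = 129.9 units

129.9 units


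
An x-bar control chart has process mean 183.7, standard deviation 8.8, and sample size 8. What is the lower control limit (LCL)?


LCL = 183.7 - 3 * 8.8 / sqrt(8)

174.37


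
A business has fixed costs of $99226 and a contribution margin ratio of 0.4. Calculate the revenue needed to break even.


Formula: BER = Fixed Costs / Contribution Margin Ratio
BER = $99226 / 0.4
BER = $248065.00 (to the nearest cent)

$248065.00


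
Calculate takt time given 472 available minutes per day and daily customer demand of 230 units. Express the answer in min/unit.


Formula: Takt Time = Available Production Time / Customer Demand
Takt = 472 min/day / 230 units/day
Takt = 2.05 min/unit

2.05 min/unit


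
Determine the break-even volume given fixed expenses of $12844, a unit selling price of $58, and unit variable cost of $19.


Formula: BEQ = Fixed Costs / (Price - Variable Cost)
Contribution margin = $58 - $19 = $39/unit
BEQ = ceil($12844 / $39/unit) = ceil(329.33) = 330 units

330 units


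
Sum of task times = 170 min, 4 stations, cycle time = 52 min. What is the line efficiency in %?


Formula: Efficiency = Sum of Task Times / (N_stations * CT) * 100
Total station capacity = 4 stations * 52 min = 208 min
Efficiency = 170 / 208 * 100 = 81.7%

81.7%


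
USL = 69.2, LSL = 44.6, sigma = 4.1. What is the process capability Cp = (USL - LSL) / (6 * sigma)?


Cp = (69.2 - 44.6) / (6 * 4.1)

1.0


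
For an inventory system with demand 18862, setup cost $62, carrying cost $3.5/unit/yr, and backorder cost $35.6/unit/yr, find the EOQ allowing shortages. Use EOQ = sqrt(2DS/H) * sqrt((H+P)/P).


Formula: EOQ* = sqrt(2DS/H) * sqrt((H+P)/P)
Base EOQ = sqrt(2*18862*62/3.5) = 817.47 units
Correction = sqrt((3.5+35.6)/35.6) = 1.04801
EOQ* = 817.47 * 1.04801 = 856.7 units

856.7 units


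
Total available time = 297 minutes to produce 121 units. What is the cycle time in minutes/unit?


Formula: CT = Available Time / Number of Units
CT = 297 min / 121 units
CT = 2.45 min/unit

2.45 min/unit


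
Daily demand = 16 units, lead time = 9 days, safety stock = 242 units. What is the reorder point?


Formula: ROP = (Daily Demand * Lead Time) + Safety Stock
Demand during lead time = 16 * 9 = 144 units
ROP = 144 + 242 = 386 units

386 units


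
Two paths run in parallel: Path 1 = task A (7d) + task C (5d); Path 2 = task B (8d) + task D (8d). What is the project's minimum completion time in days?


Path 1 = 7 + 5 = 12 days
Path 2 = 8 + 8 = 16 days
Duration = max(12, 16) = 16 days

16 days


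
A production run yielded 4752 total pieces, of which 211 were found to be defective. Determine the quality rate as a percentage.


Formula: Quality Rate = Good Pieces / Total Pieces * 100
Good pieces = 4752 - 211 = 4541
QR = 4541 / 4752 * 100 = 95.6%

95.6%


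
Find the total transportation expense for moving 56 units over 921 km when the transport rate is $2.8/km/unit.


TC = dist * cost * units = 921 * 2.8 * 56 = $144412.80

$144412.80


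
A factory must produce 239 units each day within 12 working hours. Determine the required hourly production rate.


Formula: Production Rate = Daily Demand / Available Hours
Rate = 239 units/day / 12 hours/day
Rate = 19.9 units/hour

19.9 units/hour


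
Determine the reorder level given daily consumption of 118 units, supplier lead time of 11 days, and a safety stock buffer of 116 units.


Formula: ROP = (Daily Demand * Lead Time) + Safety Stock
Demand during lead time = 118 * 11 = 1298 units
ROP = 1298 + 116 = 1414 units

1414 units


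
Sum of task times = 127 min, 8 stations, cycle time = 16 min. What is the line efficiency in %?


Formula: Efficiency = Sum of Task Times / (N_stations * CT) * 100
Total station capacity = 8 stations * 16 min = 128 min
Efficiency = 127 / 128 * 100 = 99.2%

99.2%


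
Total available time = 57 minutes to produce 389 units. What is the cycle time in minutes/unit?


Formula: CT = Available Time / Number of Units
CT = 57 min / 389 units
CT = 0.15 min/unit

0.15 min/unit


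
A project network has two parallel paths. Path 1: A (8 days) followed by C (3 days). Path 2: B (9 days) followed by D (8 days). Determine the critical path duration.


Path 1 = 8 + 3 = 11 days
Path 2 = 9 + 8 = 17 days
Duration = max(11, 17) = 17 days

17 days


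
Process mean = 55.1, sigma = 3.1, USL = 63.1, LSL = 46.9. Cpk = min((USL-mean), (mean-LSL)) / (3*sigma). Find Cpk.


Cpu = (63.1 - 55.1) / (3 * 3.1) = 0.86
Cpl = (55.1 - 46.9) / (3 * 3.1) = 0.88
Cpk = min(0.86, 0.88) = 0.86

0.86


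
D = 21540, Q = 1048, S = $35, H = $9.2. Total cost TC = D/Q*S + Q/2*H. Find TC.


TC = 21540/1048 * 35 + 1048/2 * 9.2

$5540.17


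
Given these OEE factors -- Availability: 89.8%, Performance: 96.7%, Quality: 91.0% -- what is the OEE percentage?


Formula: OEE = Availability * Performance * Quality / 10000
A * P = 89.8% * 96.7% / 100 = 86.84%
OEE = 86.84% * 91.0% / 100 = 79.0%

79.0%


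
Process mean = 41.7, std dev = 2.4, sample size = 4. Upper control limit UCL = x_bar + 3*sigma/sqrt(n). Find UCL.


UCL = 41.7 + 3 * 2.4 / sqrt(4)

45.3


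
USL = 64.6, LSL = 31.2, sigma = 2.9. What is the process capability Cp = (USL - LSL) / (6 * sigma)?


Cp = (64.6 - 31.2) / (6 * 2.9)

1.92


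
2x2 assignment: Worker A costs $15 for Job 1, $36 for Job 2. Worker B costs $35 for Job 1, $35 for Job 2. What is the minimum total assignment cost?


Option 1: A->1 + B->2 = $15 + $35 = $50
Option 2: A->2 + B->1 = $36 + $35 = $71
Min cost = min($50, $71) = $50

$50


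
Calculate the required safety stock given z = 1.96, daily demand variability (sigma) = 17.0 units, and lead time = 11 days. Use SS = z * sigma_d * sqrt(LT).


Formula: SS = z * sigma_d * sqrt(LT)
sqrt(LT) = sqrt(11) = 3.3166
SS = 1.96 * 17.0 * 3.3166
SS = 110.5 units

110.5 units


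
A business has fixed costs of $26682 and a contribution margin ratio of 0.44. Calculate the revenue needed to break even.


Formula: BER = Fixed Costs / Contribution Margin Ratio
BER = $26682 / 0.44
BER = $60640.91 (to the nearest cent)

$60640.91


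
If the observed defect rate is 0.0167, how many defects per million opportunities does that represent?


DPMO = defect_rate * 1000000 = 0.0167 * 1000000

16700


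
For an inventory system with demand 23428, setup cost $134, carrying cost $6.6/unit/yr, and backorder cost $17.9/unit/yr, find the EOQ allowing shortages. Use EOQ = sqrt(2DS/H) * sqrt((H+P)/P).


Formula: EOQ* = sqrt(2DS/H) * sqrt((H+P)/P)
Base EOQ = sqrt(2*23428*134/6.6) = 975.36 units
Correction = sqrt((6.6+17.9)/17.9) = 1.16992
EOQ* = 975.36 * 1.16992 = 1141.1 units

1141.1 units


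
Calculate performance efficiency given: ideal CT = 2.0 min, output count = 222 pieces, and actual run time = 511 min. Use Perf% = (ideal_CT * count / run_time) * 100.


Formula: Performance = (Ideal CT * Total Count) / Run Time * 100
Ideal output time = 2.0 * 222 = 444.0 min
Performance = 444.0 / 511 * 100 = 86.9%

86.9%


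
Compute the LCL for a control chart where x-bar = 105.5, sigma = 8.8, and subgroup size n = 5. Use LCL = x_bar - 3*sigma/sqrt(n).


LCL = 105.5 - 3 * 8.8 / sqrt(5)

93.69


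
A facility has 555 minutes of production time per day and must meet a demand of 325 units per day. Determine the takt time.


Formula: Takt Time = Available Production Time / Customer Demand
Takt = 555 min/day / 325 units/day
Takt = 1.71 min/unit

1.71 min/unit


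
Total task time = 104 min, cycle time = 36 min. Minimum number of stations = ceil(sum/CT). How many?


Formula: N_min = ceil(Sum of Task Times / Cycle Time)
N_min = ceil(104 min / 36 min) = ceil(2.8889)
N_min = 3 stations

3


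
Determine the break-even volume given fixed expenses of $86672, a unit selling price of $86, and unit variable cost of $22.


Formula: BEQ = Fixed Costs / (Price - Variable Cost)
Contribution margin = $86 - $22 = $64/unit
BEQ = ceil($86672 / $64/unit) = ceil(1354.25) = 1355 units

1355 units


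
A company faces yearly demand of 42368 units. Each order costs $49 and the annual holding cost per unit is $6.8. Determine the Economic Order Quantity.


Formula: EOQ = sqrt(2 * D * S / H)
Numerator: 2 * 42368 * 49 = 4152064
2DS/H = 4152064 / 6.8 = 610597.6
EOQ = sqrt(610597.6) = 781.4 units

781.4 units


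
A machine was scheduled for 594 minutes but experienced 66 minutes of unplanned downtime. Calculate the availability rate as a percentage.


Formula: Availability = (Planned Time - Downtime) / Planned Time * 100
Uptime = 594 - 66 = 528 min
Availability = 528 / 594 * 100 = 88.9%

88.9%


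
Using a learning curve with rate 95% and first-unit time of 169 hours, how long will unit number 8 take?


Formula: T_n = T_1 * (learning_rate)^(log2(n)) where learning_rate = rate/100
Doublings = log2(8) = 3
T_n = 169 * 0.95^3
T_n = 169 * 0.8574 = 144.9 hours

144.9 hours


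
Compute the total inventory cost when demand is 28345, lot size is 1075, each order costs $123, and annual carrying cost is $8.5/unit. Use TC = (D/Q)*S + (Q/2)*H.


TC = 28345/1075 * 123 + 1075/2 * 8.5

$7811.95


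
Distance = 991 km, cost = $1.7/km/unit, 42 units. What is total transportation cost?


TC = dist * cost * units = 991 * 1.7 * 42 = $70757.40

$70757.40


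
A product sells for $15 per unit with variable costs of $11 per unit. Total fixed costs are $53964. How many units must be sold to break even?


Formula: BEQ = Fixed Costs / (Price - Variable Cost)
Contribution margin = $15 - $11 = $4/unit
BEQ = ceil($53964 / $4/unit) = ceil(13491.0) = 13491 units

13491 units


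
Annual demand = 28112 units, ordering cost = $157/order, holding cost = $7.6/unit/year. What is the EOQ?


Formula: EOQ = sqrt(2 * D * S / H)
Numerator: 2 * 28112 * 157 = 8827168
2DS/H = 8827168 / 7.6 = 1161469.5
EOQ = sqrt(1161469.5) = 1077.7 units

1077.7 units


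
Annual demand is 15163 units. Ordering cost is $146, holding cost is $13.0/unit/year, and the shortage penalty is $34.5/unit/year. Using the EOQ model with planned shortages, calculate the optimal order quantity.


Formula: EOQ* = sqrt(2DS/H) * sqrt((H+P)/P)
Base EOQ = sqrt(2*15163*146/13.0) = 583.6 units
Correction = sqrt((13.0+34.5)/34.5) = 1.17338
EOQ* = 583.6 * 1.17338 = 684.8 units

684.8 units


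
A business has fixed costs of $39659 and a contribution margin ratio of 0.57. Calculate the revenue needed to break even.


Formula: BER = Fixed Costs / Contribution Margin Ratio
BER = $39659 / 0.57
BER = $69577.19 (to the nearest cent)

$69577.19


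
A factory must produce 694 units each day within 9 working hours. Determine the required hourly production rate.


Formula: Production Rate = Daily Demand / Available Hours
Rate = 694 units/day / 9 hours/day
Rate = 77.1 units/hour

77.1 units/hour


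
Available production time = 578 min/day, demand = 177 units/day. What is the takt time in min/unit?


Formula: Takt Time = Available Production Time / Customer Demand
Takt = 578 min/day / 177 units/day
Takt = 3.27 min/unit

3.27 min/unit


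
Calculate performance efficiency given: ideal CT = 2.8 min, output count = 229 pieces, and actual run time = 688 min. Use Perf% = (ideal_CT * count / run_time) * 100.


Formula: Performance = (Ideal CT * Total Count) / Run Time * 100
Ideal output time = 2.8 * 229 = 641.2 min
Performance = 641.2 / 688 * 100 = 93.2%

93.2%


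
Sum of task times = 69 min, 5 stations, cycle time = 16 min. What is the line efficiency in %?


Formula: Efficiency = Sum of Task Times / (N_stations * CT) * 100
Total station capacity = 5 stations * 16 min = 80 min
Efficiency = 69 / 80 * 100 = 86.3%

86.3%


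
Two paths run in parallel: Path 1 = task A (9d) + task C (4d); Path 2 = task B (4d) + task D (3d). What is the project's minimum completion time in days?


Path 1 = 9 + 4 = 13 days
Path 2 = 4 + 3 = 7 days
Duration = max(13, 7) = 13 days

13 days


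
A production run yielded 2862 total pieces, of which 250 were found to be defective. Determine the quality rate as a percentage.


Formula: Quality Rate = Good Pieces / Total Pieces * 100
Good pieces = 2862 - 250 = 2612
QR = 2612 / 2862 * 100 = 91.3%

91.3%


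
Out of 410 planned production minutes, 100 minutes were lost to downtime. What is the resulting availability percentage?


Formula: Availability = (Planned Time - Downtime) / Planned Time * 100
Uptime = 410 - 100 = 310 min
Availability = 310 / 410 * 100 = 75.6%

75.6%


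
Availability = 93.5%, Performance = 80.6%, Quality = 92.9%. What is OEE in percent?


Formula: OEE = Availability * Performance * Quality / 10000
A * P = 93.5% * 80.6% / 100 = 75.36%
OEE = 75.36% * 92.9% / 100 = 70.0%

70.0%


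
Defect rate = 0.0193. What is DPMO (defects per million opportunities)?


DPMO = defect_rate * 1000000 = 0.0193 * 1000000

19300


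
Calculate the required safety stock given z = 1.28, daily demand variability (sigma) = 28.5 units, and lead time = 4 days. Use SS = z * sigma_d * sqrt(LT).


Formula: SS = z * sigma_d * sqrt(LT)
sqrt(LT) = sqrt(4) = 2.0
SS = 1.28 * 28.5 * 2.0
SS = 73.0 units

73.0 units


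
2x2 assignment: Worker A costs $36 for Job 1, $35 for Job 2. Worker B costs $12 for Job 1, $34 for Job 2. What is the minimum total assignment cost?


Option 1: A->1 + B->2 = $36 + $34 = $70
Option 2: A->2 + B->1 = $35 + $12 = $47
Min cost = min($70, $47) = $47

$47


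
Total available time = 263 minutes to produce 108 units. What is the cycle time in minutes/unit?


Formula: CT = Available Time / Number of Units
CT = 263 min / 108 units
CT = 2.44 min/unit

2.44 min/unit


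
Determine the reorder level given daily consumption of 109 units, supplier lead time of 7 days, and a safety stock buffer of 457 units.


Formula: ROP = (Daily Demand * Lead Time) + Safety Stock
Demand during lead time = 109 * 7 = 763 units
ROP = 763 + 457 = 1220 units

1220 units


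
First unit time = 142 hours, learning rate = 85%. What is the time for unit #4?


Formula: T_n = T_1 * (learning_rate)^(log2(n)) where learning_rate = rate/100
Doublings = log2(4) = 2
T_n = 142 * 0.85^2
T_n = 142 * 0.7225 = 102.6 hours

102.6 hours


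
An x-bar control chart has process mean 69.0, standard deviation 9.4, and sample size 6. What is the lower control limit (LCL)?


LCL = 69.0 - 3 * 9.4 / sqrt(6)

57.49


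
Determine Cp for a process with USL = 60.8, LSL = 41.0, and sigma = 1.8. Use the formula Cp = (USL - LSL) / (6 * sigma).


Cp = (60.8 - 41.0) / (6 * 1.8)

1.83


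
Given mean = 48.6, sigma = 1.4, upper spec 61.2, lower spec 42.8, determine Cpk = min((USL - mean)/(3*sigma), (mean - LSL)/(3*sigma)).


Cpu = (61.2 - 48.6) / (3 * 1.4) = 3.0
Cpl = (48.6 - 42.8) / (3 * 1.4) = 1.38
Cpk = min(3.0, 1.38) = 1.38

1.38


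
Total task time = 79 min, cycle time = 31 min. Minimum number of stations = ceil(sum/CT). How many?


Formula: N_min = ceil(Sum of Task Times / Cycle Time)
N_min = ceil(79 min / 31 min) = ceil(2.5484)
N_min = 3 stations

3


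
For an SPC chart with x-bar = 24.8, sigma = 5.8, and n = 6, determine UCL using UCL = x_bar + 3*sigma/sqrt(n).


UCL = 24.8 + 3 * 5.8 / sqrt(6)

31.9


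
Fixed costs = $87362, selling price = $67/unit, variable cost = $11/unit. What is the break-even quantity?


Formula: BEQ = Fixed Costs / (Price - Variable Cost)
Contribution margin = $67 - $11 = $56/unit
BEQ = ceil($87362 / $56/unit) = ceil(1560.04) = 1561 units

1561 units


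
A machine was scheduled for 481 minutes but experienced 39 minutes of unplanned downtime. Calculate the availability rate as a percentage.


Formula: Availability = (Planned Time - Downtime) / Planned Time * 100
Uptime = 481 - 39 = 442 min
Availability = 442 / 481 * 100 = 91.9%

91.9%


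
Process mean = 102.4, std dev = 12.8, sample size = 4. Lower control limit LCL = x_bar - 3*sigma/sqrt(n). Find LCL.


LCL = 102.4 - 3 * 12.8 / sqrt(4)

83.2


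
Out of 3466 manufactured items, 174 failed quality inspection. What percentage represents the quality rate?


Formula: Quality Rate = Good Pieces / Total Pieces * 100
Good pieces = 3466 - 174 = 3292
QR = 3292 / 3466 * 100 = 95.0%

95.0%


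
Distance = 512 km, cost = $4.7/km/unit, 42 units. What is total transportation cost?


TC = dist * cost * units = 512 * 4.7 * 42 = $101068.80

$101068.80


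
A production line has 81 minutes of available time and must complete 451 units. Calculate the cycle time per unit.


Formula: CT = Available Time / Number of Units
CT = 81 min / 451 units
CT = 0.18 min/unit

0.18 min/unit


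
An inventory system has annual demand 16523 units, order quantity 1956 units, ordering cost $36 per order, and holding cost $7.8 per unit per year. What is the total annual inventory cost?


TC = 16523/1956 * 36 + 1956/2 * 7.8

$7932.50


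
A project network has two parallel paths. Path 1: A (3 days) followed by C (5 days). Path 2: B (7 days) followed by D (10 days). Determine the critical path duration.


Path 1 = 3 + 5 = 8 days
Path 2 = 7 + 10 = 17 days
Duration = max(8, 17) = 17 days

17 days


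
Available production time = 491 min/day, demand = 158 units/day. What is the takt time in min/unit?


Formula: Takt Time = Available Production Time / Customer Demand
Takt = 491 min/day / 158 units/day
Takt = 3.11 min/unit

3.11 min/unit


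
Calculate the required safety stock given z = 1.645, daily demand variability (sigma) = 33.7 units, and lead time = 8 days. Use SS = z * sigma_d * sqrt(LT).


Formula: SS = z * sigma_d * sqrt(LT)
sqrt(LT) = sqrt(8) = 2.8284
SS = 1.645 * 33.7 * 2.8284
SS = 156.8 units

156.8 units


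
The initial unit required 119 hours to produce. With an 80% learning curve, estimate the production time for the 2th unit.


Formula: T_n = T_1 * (learning_rate)^(log2(n)) where learning_rate = rate/100
Doublings = log2(2) = 1
T_n = 119 * 0.8^1
T_n = 119 * 0.8 = 95.2 hours

95.2 hours


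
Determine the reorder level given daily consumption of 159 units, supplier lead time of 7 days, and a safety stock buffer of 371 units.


Formula: ROP = (Daily Demand * Lead Time) + Safety Stock
Demand during lead time = 159 * 7 = 1113 units
ROP = 1113 + 371 = 1484 units

1484 units


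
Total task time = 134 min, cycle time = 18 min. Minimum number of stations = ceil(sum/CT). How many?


Formula: N_min = ceil(Sum of Task Times / Cycle Time)
N_min = ceil(134 min / 18 min) = ceil(7.4444)
N_min = 8 stations

8


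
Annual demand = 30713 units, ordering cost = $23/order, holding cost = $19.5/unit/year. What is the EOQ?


Formula: EOQ = sqrt(2 * D * S / H)
Numerator: 2 * 30713 * 23 = 1412798
2DS/H = 1412798 / 19.5 = 72451.2
EOQ = sqrt(72451.2) = 269.2 units

269.2 units


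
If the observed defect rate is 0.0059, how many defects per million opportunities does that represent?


DPMO = defect_rate * 1000000 = 0.0059 * 1000000

5900


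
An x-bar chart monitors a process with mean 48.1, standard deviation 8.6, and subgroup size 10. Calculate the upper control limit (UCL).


UCL = 48.1 + 3 * 8.6 / sqrt(10)

56.26


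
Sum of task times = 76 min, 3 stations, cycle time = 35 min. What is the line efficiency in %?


Formula: Efficiency = Sum of Task Times / (N_stations * CT) * 100
Total station capacity = 3 stations * 35 min = 105 min
Efficiency = 76 / 105 * 100 = 72.4%

72.4%


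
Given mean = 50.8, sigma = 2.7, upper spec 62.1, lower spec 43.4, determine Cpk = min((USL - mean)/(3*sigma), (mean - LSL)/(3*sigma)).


Cpu = (62.1 - 50.8) / (3 * 2.7) = 1.4
Cpl = (50.8 - 43.4) / (3 * 2.7) = 0.91
Cpk = min(1.4, 0.91) = 0.91

0.91


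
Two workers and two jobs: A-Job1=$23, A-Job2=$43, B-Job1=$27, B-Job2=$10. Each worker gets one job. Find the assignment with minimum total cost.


Option 1: A->1 + B->2 = $23 + $10 = $33
Option 2: A->2 + B->1 = $43 + $27 = $70
Min cost = min($33, $70) = $33

$33


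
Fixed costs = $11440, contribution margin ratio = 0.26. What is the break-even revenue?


Formula: BER = Fixed Costs / Contribution Margin Ratio
BER = $11440 / 0.26
BER = $44000.00 (to the nearest cent)

$44000.00


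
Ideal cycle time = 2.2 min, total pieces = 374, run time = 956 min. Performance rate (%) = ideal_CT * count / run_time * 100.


Formula: Performance = (Ideal CT * Total Count) / Run Time * 100
Ideal output time = 2.2 * 374 = 822.8 min
Performance = 822.8 / 956 * 100 = 86.1%

86.1%


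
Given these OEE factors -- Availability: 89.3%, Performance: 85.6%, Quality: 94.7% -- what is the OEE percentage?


Formula: OEE = Availability * Performance * Quality / 10000
A * P = 89.3% * 85.6% / 100 = 76.44%
OEE = 76.44% * 94.7% / 100 = 72.4%

72.4%


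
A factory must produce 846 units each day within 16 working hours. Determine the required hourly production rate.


Formula: Production Rate = Daily Demand / Available Hours
Rate = 846 units/day / 16 hours/day
Rate = 52.9 units/hour

52.9 units/hour


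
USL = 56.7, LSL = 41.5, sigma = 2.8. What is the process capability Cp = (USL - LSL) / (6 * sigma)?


Cp = (56.7 - 41.5) / (6 * 2.8)

0.9


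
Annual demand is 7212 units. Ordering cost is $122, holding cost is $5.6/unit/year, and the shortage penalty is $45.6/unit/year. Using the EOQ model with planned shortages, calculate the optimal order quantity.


Formula: EOQ* = sqrt(2DS/H) * sqrt((H+P)/P)
Base EOQ = sqrt(2*7212*122/5.6) = 560.57 units
Correction = sqrt((5.6+45.6)/45.6) = 1.05963
EOQ* = 560.57 * 1.05963 = 594.0 units

594.0 units


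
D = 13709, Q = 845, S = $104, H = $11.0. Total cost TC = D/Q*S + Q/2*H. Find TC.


TC = 13709/845 * 104 + 845/2 * 11.0

$6334.76


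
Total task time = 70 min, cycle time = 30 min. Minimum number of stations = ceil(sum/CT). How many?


Formula: N_min = ceil(Sum of Task Times / Cycle Time)
N_min = ceil(70 min / 30 min) = ceil(2.3333)
N_min = 3 stations

3


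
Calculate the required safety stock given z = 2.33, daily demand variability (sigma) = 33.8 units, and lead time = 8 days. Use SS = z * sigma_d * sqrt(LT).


Formula: SS = z * sigma_d * sqrt(LT)
sqrt(LT) = sqrt(8) = 2.8284
SS = 2.33 * 33.8 * 2.8284
SS = 222.7 units

222.7 units


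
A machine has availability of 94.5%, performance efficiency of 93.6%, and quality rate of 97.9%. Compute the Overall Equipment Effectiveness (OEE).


Formula: OEE = Availability * Performance * Quality / 10000
A * P = 94.5% * 93.6% / 100 = 88.45%
OEE = 88.45% * 97.9% / 100 = 86.6%

86.6%


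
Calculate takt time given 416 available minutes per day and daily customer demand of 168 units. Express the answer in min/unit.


Formula: Takt Time = Available Production Time / Customer Demand
Takt = 416 min/day / 168 units/day
Takt = 2.48 min/unit

2.48 min/unit


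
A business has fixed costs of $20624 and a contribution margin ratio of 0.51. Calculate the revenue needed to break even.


Formula: BER = Fixed Costs / Contribution Margin Ratio
BER = $20624 / 0.51
BER = $40439.22 (to the nearest cent)

$40439.22


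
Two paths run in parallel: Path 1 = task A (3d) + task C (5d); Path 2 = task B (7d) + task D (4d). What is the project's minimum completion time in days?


Path 1 = 3 + 5 = 8 days
Path 2 = 7 + 4 = 11 days
Duration = max(8, 11) = 11 days

11 days


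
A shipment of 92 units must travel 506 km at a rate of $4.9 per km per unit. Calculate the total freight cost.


TC = dist * cost * units = 506 * 4.9 * 92 = $228104.80

$228104.80


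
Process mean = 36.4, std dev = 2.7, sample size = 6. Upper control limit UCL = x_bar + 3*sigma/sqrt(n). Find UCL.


UCL = 36.4 + 3 * 2.7 / sqrt(6)

39.71


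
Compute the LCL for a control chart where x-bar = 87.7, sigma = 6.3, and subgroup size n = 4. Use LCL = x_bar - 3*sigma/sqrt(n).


LCL = 87.7 - 3 * 6.3 / sqrt(4)

78.25


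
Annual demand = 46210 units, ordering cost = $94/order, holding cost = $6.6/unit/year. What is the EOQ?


Formula: EOQ = sqrt(2 * D * S / H)
Numerator: 2 * 46210 * 94 = 8687480
2DS/H = 8687480 / 6.6 = 1316284.8
EOQ = sqrt(1316284.8) = 1147.3 units

1147.3 units


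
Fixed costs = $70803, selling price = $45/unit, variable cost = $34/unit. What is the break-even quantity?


Formula: BEQ = Fixed Costs / (Price - Variable Cost)
Contribution margin = $45 - $34 = $11/unit
BEQ = ceil($70803 / $11/unit) = ceil(6436.64) = 6437 units

6437 units


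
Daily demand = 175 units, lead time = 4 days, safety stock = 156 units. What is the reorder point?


Formula: ROP = (Daily Demand * Lead Time) + Safety Stock
Demand during lead time = 175 * 4 = 700 units
ROP = 700 + 156 = 856 units

856 units


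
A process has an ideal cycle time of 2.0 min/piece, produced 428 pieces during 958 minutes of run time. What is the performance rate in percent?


Formula: Performance = (Ideal CT * Total Count) / Run Time * 100
Ideal output time = 2.0 * 428 = 856.0 min
Performance = 856.0 / 958 * 100 = 89.4%

89.4%


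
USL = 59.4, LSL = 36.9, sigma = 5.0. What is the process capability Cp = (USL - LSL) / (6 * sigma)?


Cp = (59.4 - 36.9) / (6 * 5.0)

0.75


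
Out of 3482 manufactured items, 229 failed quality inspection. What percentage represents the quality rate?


Formula: Quality Rate = Good Pieces / Total Pieces * 100
Good pieces = 3482 - 229 = 3253
QR = 3253 / 3482 * 100 = 93.4%

93.4%


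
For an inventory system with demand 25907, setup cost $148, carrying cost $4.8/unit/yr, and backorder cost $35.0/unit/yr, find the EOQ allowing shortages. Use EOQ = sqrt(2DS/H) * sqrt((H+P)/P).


Formula: EOQ* = sqrt(2DS/H) * sqrt((H+P)/P)
Base EOQ = sqrt(2*25907*148/4.8) = 1263.96 units
Correction = sqrt((4.8+35.0)/35.0) = 1.06637
EOQ* = 1263.96 * 1.06637 = 1347.8 units

1347.8 units


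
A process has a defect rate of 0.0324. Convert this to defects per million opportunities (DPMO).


DPMO = defect_rate * 1000000 = 0.0324 * 1000000

32400


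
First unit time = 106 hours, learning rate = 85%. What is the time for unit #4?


Formula: T_n = T_1 * (learning_rate)^(log2(n)) where learning_rate = rate/100
Doublings = log2(4) = 2
T_n = 106 * 0.85^2
T_n = 106 * 0.7225 = 76.6 hours

76.6 hours


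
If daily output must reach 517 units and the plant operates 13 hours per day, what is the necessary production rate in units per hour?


Formula: Production Rate = Daily Demand / Available Hours
Rate = 517 units/day / 13 hours/day
Rate = 39.8 units/hour

39.8 units/hour


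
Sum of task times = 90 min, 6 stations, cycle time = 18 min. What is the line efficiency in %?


Formula: Efficiency = Sum of Task Times / (N_stations * CT) * 100
Total station capacity = 6 stations * 18 min = 108 min
Efficiency = 90 / 108 * 100 = 83.3%

83.3%


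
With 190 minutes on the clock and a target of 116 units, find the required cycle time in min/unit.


Formula: CT = Available Time / Number of Units
CT = 190 min / 116 units
CT = 1.64 min/unit

1.64 min/unit


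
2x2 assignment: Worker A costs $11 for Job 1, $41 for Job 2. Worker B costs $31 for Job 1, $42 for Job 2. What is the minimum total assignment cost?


Option 1: A->1 + B->2 = $11 + $42 = $53
Option 2: A->2 + B->1 = $41 + $31 = $72
Min cost = min($53, $72) = $53

$53


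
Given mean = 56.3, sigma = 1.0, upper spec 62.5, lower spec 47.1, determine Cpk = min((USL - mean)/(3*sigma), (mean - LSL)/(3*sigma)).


Cpu = (62.5 - 56.3) / (3 * 1.0) = 2.07
Cpl = (56.3 - 47.1) / (3 * 1.0) = 3.07
Cpk = min(2.07, 3.07) = 2.07

2.07


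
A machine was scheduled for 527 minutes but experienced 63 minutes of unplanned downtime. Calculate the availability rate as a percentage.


Formula: Availability = (Planned Time - Downtime) / Planned Time * 100
Uptime = 527 - 63 = 464 min
Availability = 464 / 527 * 100 = 88.0%

88.0%


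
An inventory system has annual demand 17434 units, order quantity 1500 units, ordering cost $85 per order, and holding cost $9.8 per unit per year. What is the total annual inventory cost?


TC = 17434/1500 * 85 + 1500/2 * 9.8

$8337.93


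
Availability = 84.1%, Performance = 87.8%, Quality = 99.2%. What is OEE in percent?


Formula: OEE = Availability * Performance * Quality / 10000
A * P = 84.1% * 87.8% / 100 = 73.84%
OEE = 73.84% * 99.2% / 100 = 73.2%

73.2%


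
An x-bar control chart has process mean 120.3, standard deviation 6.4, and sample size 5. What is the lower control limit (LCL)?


LCL = 120.3 - 3 * 6.4 / sqrt(5)

111.71


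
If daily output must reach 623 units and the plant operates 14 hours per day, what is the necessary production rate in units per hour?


Formula: Production Rate = Daily Demand / Available Hours
Rate = 623 units/day / 14 hours/day
Rate = 44.5 units/hour

44.5 units/hour


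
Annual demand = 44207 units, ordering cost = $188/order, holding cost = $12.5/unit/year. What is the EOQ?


Formula: EOQ = sqrt(2 * D * S / H)
Numerator: 2 * 44207 * 188 = 16621832
2DS/H = 16621832 / 12.5 = 1329746.6
EOQ = sqrt(1329746.6) = 1153.1 units

1153.1 units


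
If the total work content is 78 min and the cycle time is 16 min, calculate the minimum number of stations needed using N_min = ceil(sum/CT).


Formula: N_min = ceil(Sum of Task Times / Cycle Time)
N_min = ceil(78 min / 16 min) = ceil(4.875)
N_min = 5 stations

5


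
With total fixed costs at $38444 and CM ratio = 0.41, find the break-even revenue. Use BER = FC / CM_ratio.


Formula: BER = Fixed Costs / Contribution Margin Ratio
BER = $38444 / 0.41
BER = $93765.85 (to the nearest cent)

$93765.85


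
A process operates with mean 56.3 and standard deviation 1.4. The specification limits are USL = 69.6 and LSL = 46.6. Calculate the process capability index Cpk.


Cpu = (69.6 - 56.3) / (3 * 1.4) = 3.17
Cpl = (56.3 - 46.6) / (3 * 1.4) = 2.31
Cpk = min(3.17, 2.31) = 2.31

2.31


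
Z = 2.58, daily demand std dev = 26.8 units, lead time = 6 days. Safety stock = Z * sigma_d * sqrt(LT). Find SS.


Formula: SS = z * sigma_d * sqrt(LT)
sqrt(LT) = sqrt(6) = 2.4495
SS = 2.58 * 26.8 * 2.4495
SS = 169.4 units

169.4 units


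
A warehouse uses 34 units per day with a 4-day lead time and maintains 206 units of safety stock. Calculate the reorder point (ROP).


Formula: ROP = (Daily Demand * Lead Time) + Safety Stock
Demand during lead time = 34 * 4 = 136 units
ROP = 136 + 206 = 342 units

342 units


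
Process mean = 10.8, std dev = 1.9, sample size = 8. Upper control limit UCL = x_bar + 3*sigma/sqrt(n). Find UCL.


UCL = 10.8 + 3 * 1.9 / sqrt(8)

12.82


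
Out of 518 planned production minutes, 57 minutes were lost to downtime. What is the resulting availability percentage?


Formula: Availability = (Planned Time - Downtime) / Planned Time * 100
Uptime = 518 - 57 = 461 min
Availability = 461 / 518 * 100 = 89.0%

89.0%


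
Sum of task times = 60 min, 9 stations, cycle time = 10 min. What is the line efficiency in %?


Formula: Efficiency = Sum of Task Times / (N_stations * CT) * 100
Total station capacity = 9 stations * 10 min = 90 min
Efficiency = 60 / 90 * 100 = 66.7%

66.7%


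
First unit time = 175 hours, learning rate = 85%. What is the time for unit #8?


Formula: T_n = T_1 * (learning_rate)^(log2(n)) where learning_rate = rate/100
Doublings = log2(8) = 3
T_n = 175 * 0.85^3
T_n = 175 * 0.6141 = 107.5 hours

107.5 hours


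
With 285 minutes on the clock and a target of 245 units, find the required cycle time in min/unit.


Formula: CT = Available Time / Number of Units
CT = 285 min / 245 units
CT = 1.16 min/unit

1.16 min/unit


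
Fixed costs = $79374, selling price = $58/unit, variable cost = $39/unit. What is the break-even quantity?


Formula: BEQ = Fixed Costs / (Price - Variable Cost)
Contribution margin = $58 - $39 = $19/unit
BEQ = ceil($79374 / $19/unit) = ceil(4177.58) = 4178 units

4178 units


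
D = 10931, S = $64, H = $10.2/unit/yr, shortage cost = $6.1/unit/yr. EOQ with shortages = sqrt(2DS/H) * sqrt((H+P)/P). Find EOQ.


Formula: EOQ* = sqrt(2DS/H) * sqrt((H+P)/P)
Base EOQ = sqrt(2*10931*64/10.2) = 370.37 units
Correction = sqrt((10.2+6.1)/6.1) = 1.63467
EOQ* = 370.37 * 1.63467 = 605.4 units

605.4 units


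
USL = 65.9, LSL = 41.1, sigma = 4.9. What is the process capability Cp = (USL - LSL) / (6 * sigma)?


Cp = (65.9 - 41.1) / (6 * 4.9)

0.84


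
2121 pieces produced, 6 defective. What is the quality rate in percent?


Formula: Quality Rate = Good Pieces / Total Pieces * 100
Good pieces = 2121 - 6 = 2115
QR = 2115 / 2121 * 100 = 99.7%

99.7%


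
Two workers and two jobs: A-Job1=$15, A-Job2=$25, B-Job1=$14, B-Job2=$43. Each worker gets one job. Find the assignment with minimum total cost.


Option 1: A->1 + B->2 = $15 + $43 = $58
Option 2: A->2 + B->1 = $25 + $14 = $39
Min cost = min($58, $39) = $39

$39


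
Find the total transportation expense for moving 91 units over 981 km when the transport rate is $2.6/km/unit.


TC = dist * cost * units = 981 * 2.6 * 91 = $232104.60

$232104.60


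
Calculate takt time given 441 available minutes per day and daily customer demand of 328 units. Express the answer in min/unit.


Formula: Takt Time = Available Production Time / Customer Demand
Takt = 441 min/day / 328 units/day
Takt = 1.34 min/unit

1.34 min/unit


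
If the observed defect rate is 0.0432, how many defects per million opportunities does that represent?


DPMO = defect_rate * 1000000 = 0.0432 * 1000000

43200


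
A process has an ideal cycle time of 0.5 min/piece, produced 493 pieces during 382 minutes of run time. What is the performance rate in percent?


Formula: Performance = (Ideal CT * Total Count) / Run Time * 100
Ideal output time = 0.5 * 493 = 246.5 min
Performance = 246.5 / 382 * 100 = 64.5%

64.5%


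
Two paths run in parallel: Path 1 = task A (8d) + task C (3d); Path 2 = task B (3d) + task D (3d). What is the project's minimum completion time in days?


Path 1 = 8 + 3 = 11 days
Path 2 = 3 + 3 = 6 days
Duration = max(11, 6) = 11 days

11 days


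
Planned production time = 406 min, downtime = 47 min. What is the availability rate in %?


Formula: Availability = (Planned Time - Downtime) / Planned Time * 100
Uptime = 406 - 47 = 359 min
Availability = 359 / 406 * 100 = 88.4%

88.4%


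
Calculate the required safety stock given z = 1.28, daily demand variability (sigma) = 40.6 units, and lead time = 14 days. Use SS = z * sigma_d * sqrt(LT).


Formula: SS = z * sigma_d * sqrt(LT)
sqrt(LT) = sqrt(14) = 3.7417
SS = 1.28 * 40.6 * 3.7417
SS = 194.4 units

194.4 units


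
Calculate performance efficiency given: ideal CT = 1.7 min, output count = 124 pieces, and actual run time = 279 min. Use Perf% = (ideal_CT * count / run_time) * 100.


Formula: Performance = (Ideal CT * Total Count) / Run Time * 100
Ideal output time = 1.7 * 124 = 210.8 min
Performance = 210.8 / 279 * 100 = 75.6%

75.6%


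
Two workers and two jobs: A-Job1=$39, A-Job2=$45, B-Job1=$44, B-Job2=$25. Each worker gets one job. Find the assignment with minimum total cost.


Option 1: A->1 + B->2 = $39 + $25 = $64
Option 2: A->2 + B->1 = $45 + $44 = $89
Min cost = min($64, $89) = $64

$64


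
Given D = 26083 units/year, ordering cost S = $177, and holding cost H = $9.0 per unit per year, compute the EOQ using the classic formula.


Formula: EOQ = sqrt(2 * D * S / H)
Numerator: 2 * 26083 * 177 = 9233382
2DS/H = 9233382 / 9.0 = 1025931.3
EOQ = sqrt(1025931.3) = 1012.9 units

1012.9 units


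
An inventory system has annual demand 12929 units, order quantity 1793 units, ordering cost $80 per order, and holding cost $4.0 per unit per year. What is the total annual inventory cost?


TC = 12929/1793 * 80 + 1793/2 * 4.0

$4162.87


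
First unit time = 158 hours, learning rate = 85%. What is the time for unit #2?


Formula: T_n = T_1 * (learning_rate)^(log2(n)) where learning_rate = rate/100
Doublings = log2(2) = 1
T_n = 158 * 0.85^1
T_n = 158 * 0.85 = 134.3 hours

134.3 hours


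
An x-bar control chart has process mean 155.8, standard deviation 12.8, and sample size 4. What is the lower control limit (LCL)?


LCL = 155.8 - 3 * 12.8 / sqrt(4)

136.6


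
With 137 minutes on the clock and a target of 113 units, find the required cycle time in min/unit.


Formula: CT = Available Time / Number of Units
CT = 137 min / 113 units
CT = 1.21 min/unit

1.21 min/unit
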